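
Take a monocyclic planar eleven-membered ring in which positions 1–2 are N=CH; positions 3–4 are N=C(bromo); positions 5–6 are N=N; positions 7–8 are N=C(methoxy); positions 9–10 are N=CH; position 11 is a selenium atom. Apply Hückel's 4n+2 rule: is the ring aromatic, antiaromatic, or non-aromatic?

Every ring atom contributes a p orbital perpendicular to the ring (each doubly-bonded ring atom is sp² with one p-orbital electron; each sp² =N– keeps its lone pair in-plane and puts one electron into the π system; the selenium donates one lone pair from its p orbital), so the π system is cyclic and fully conjugated.
Adding the contributions, 5 × 2 = 10 from the double-bond units + 2 from the Se atom = 12.
12 = 4(3); a planar, fully conjugated 4n system is antiaromatic.

Antiaromatic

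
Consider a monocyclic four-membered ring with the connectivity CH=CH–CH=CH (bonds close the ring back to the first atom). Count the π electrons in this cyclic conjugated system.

The p orbitals form a continuous loop: each doubly-bonded ring atom is sp² with one p-orbital electron. The ring is fully conjugated.
π-electron count: 2 × 2 = 4 from the 2 double-bond units.
(The species described is cyclobutadiene.)

4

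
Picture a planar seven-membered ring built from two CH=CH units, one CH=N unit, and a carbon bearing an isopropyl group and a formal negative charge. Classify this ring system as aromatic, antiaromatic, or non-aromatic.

Antiaromatic

The p orbitals form a continuous loop: the double-bond atoms are sp², each contributing one p electron; the doubly-bonded nitrogens are pyridine-type — their lone pairs lie in the ring plane, leaving one electron in the p orbital; the carbanion's lone pair occupies the p orbital. The ring is fully conjugated.
Tallying contributions gives 3 × 2 = 6 from the double-bond units + 2 from the C(isopropyl)(-) atom = 8.
A 4n π count (8, n = 2) in a planar conjugated ring means antiaromatic.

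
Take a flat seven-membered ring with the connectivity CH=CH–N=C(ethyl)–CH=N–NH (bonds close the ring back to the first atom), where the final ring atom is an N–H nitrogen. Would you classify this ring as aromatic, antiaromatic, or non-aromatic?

Antiaromatic

All ring atoms are sp² and supply a p orbital to the ring (the double-bond atoms are sp², each contributing one p electron; the doubly-bonded nitrogens are pyridine-type — their lone pairs lie in the ring plane, leaving one electron in the p orbital; the pyrrole-type nitrogen donates its lone pair from the p orbital); the conjugation is uninterrupted.
Adding the contributions, 3 × 2 = 6 from the double-bond units + 2 from the NH atom = 8.
A 4n π count (8, n = 2) in a planar conjugated ring means antiaromatic.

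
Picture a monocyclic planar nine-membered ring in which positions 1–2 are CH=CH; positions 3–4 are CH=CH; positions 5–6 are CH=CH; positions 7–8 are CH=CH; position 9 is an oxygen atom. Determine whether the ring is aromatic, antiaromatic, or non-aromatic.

Check conjugation: each doubly-bonded ring atom is sp² with one p-orbital electron; the oxygen donates one lone pair from its p orbital — every position has a p orbital, so the cyclic π system is continuous.
Adding the contributions, 4 × 2 = 8 from the double-bond units + 2 from the O atom = 10.
Since 10 = 4·2 + 2, the ring meets the 4n+2 criterion.

Aromatic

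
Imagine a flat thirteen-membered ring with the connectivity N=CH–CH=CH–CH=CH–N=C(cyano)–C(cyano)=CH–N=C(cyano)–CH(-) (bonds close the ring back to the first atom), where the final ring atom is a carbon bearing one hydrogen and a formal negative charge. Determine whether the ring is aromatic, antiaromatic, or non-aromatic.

Check conjugation: each doubly-bonded ring atom is sp² with one p-orbital electron; each sp² =N– keeps its lone pair in-plane and puts one electron into the π system; the carbanion's lone pair occupies the p orbital — every position has a p orbital, so the cyclic π system is continuous.
π-electron count: 6 × 2 = 12 from the double-bond units + 2 from the CH(-) atom = 14.
That gives a 4n+2 count (14, n = 3).

Aromatic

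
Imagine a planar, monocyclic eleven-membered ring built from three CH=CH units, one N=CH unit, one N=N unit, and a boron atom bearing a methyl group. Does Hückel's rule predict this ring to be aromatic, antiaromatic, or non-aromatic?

Check conjugation: the double-bond atoms are sp², each contributing one p electron; the doubly-bonded nitrogens are pyridine-type — their lone pairs lie in the ring plane, leaving one electron in the p orbital; the boron has an empty p orbital — every position has a p orbital, so the cyclic π system is continuous.
Counting π electrons: 5 × 2 = 10 from the double-bond units + 0 from the B(methyl) atom = 10.
That gives a 4n+2 count (10, n = 2).

Aromatic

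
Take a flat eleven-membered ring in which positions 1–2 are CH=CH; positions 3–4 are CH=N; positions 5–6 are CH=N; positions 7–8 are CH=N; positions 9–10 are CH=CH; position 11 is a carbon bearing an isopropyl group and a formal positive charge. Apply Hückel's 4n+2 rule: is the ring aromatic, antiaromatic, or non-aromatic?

Check conjugation: every atom in a ring double bond is sp² and brings one electron to the p orbital; each =N– nitrogen is pyridine-type (lone pair in the sp² plane, one electron in the p orbital); the carbocation has an empty p orbital — every position has a p orbital, so the cyclic π system is continuous.
π-electron count: 5 × 2 = 10 from the double-bond units + 0 from the C(isopropyl)(+) atom = 10.
With 10 π electrons (n = 2), the Hückel 4n+2 condition holds.

Aromatic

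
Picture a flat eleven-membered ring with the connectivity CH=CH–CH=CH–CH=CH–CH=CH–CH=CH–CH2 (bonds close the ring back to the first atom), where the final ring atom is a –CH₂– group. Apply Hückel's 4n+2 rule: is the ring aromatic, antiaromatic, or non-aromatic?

Because the tetrahedral CH₂ carbon is sp³ and has no p orbital in the ring π system at the CH2 position, the π system cannot extend all the way around the ring.
Without a continuous loop of overlapping p orbitals the Hückel electron count never comes into play.

Non-aromatic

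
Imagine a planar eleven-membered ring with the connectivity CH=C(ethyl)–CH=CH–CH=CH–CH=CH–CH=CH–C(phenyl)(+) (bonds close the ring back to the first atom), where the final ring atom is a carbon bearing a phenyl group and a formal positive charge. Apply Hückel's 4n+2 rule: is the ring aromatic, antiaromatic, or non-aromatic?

All ring atoms are sp² and supply a p orbital to the ring (the double-bond atoms are sp², each contributing one p electron; the carbocation has an empty p orbital); the conjugation is uninterrupted.
π-electron count: 5 × 2 = 10 from the double-bond units + 0 from the C(phenyl)(+) atom = 10.
10 = 4(2) + 2, which satisfies Hückel's 4n+2 rule.

Aromatic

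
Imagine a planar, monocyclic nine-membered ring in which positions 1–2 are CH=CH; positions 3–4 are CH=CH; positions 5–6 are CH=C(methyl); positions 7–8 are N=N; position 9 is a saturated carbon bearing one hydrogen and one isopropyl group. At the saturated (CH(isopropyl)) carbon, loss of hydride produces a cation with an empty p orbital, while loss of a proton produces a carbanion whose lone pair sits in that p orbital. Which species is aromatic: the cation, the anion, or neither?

Both ions have a continuous loop of p orbitals — each ring atom is sp².
Cation: 4 × 2 + 0 = 8 π electrons → 4(2), antiaromatic.
Anion: 4 × 2 + 2 = 10 π electrons → 4(2)+2, aromatic.

The anion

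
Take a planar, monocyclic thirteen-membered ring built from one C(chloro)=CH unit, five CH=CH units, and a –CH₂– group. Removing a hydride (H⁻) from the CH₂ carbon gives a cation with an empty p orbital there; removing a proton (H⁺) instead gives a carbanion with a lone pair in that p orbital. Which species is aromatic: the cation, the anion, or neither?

The anion

Both ions have a continuous loop of p orbitals — each ring atom is sp².
Cation: 6 × 2 + 0 = 12 π electrons → 4(3), antiaromatic.
Anion: 6 × 2 + 2 = 14 π electrons → 4(3)+2, aromatic.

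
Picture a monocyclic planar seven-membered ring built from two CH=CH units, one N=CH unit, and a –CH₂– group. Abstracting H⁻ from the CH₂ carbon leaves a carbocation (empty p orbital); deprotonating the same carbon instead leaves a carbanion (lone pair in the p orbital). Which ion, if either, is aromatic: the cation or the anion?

The cation

Both ions have a continuous loop of p orbitals — each ring atom is sp².
Cation: 3 × 2 + 0 = 6 π electrons → 4(1)+2, aromatic.
Anion: 3 × 2 + 2 = 8 π electrons → 4(2), antiaromatic.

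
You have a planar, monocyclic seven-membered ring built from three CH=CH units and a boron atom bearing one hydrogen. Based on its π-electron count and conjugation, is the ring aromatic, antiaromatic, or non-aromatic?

The p orbitals form a continuous loop: every atom in a ring double bond is sp² and brings one electron to the p orbital; the boron has an empty p orbital. The ring is fully conjugated.
Tallying contributions gives 3 × 2 = 6 from the double-bond units + 0 from the BH atom = 6.
Since 6 = 4·1 + 2, the ring meets the 4n+2 criterion.

Aromatic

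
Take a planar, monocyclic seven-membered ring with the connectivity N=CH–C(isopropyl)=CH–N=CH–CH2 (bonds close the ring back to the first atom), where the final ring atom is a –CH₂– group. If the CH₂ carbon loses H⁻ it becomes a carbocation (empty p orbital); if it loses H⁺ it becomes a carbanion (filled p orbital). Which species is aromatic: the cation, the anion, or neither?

Once that carbon is sp², every ring atom has a p orbital and both ions are fully conjugated.
Cation: 3 × 2 + 0 = 6 π electrons → 4(1)+2, aromatic.
Anion: 3 × 2 + 2 = 8 π electrons → 4(2), antiaromatic.

The cation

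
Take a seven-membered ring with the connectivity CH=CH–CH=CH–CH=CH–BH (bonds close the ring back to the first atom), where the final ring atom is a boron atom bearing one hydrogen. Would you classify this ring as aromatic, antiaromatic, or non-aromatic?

Aromatic

Check conjugation: each doubly-bonded ring atom is sp² with one p-orbital electron; the boron has an empty p orbital — every position has a p orbital, so the cyclic π system is continuous.
π-electron count: 3 × 2 = 6 from the double-bond units + 0 from the BH atom = 6.
That gives a 4n+2 count (6, n = 1).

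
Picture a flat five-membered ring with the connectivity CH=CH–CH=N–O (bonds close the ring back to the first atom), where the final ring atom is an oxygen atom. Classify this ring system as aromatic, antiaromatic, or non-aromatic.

Aromatic

Every ring atom contributes a p orbital perpendicular to the ring (every atom in a ring double bond is sp² and brings one electron to the p orbital; each =N– nitrogen is pyridine-type (lone pair in the sp² plane, one electron in the p orbital); the oxygen donates one lone pair from its p orbital), so the π system is cyclic and fully conjugated.
Adding the contributions, 2 × 2 = 4 from the double-bond units + 2 from the O atom = 6.
Since 6 = 4·1 + 2, the ring meets the 4n+2 criterion.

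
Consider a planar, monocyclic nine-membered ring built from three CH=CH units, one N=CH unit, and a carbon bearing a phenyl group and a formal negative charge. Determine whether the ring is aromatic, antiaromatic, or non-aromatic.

The p orbitals form a continuous loop: every atom in a ring double bond is sp² and brings one electron to the p orbital; each =N– nitrogen is pyridine-type (lone pair in the sp² plane, one electron in the p orbital); the carbanion's lone pair occupies the p orbital. The ring is fully conjugated.
Tallying contributions gives 4 × 2 = 8 from the double-bond units + 2 from the C(phenyl)(-) atom = 10.
Since 10 = 4·2 + 2, the ring meets the 4n+2 criterion.

Aromatic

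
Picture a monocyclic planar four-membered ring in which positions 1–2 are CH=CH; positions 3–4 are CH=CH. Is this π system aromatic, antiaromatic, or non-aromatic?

Check conjugation: the double-bond atoms are sp², each contributing one p electron — every position has a p orbital, so the cyclic π system is continuous.
Adding the contributions, 2 × 2 = 4 from the 2 double-bond units.
With 4 = 4·1 π electrons, Hückel's rule classifies the planar ring as antiaromatic.

Antiaromatic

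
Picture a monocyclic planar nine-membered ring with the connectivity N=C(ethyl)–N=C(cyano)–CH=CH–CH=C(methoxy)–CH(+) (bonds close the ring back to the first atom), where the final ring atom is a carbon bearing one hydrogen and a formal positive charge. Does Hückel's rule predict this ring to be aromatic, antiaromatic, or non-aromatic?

Antiaromatic

Every ring atom contributes a p orbital perpendicular to the ring (the double-bond atoms are sp², each contributing one p electron; each sp² =N– keeps its lone pair in-plane and puts one electron into the π system; the carbocation has an empty p orbital), so the π system is cyclic and fully conjugated.
Counting π electrons: 4 × 2 = 8 from the double-bond units + 0 from the CH(+) atom = 8.
A 4n π count (8, n = 2) in a planar conjugated ring means antiaromatic.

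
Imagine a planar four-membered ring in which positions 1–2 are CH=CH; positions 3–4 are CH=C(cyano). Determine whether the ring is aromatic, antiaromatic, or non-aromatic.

Check conjugation: each doubly-bonded ring atom is sp² with one p-orbital electron — every position has a p orbital, so the cyclic π system is continuous.
Adding the contributions, 2 × 2 = 4 from the 2 double-bond units.
4 = 4(1); a planar, fully conjugated 4n system is antiaromatic.

Antiaromatic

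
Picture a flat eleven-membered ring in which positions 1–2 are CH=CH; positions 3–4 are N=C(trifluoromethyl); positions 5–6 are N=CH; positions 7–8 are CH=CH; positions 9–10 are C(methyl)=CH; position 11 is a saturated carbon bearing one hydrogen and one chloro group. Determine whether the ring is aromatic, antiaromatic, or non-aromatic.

At the CH(chloro) position, that saturated carbon is sp³ and has no p orbital in the ring π system; the ring's p-orbital overlap is broken there.
Hückel's rule only applies to fully conjugated rings, so this one is simply non-aromatic.

Non-aromatic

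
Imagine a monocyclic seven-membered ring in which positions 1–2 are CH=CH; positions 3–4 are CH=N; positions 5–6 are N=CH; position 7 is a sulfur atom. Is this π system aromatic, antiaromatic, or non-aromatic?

Check conjugation: the double-bond atoms are sp², each contributing one p electron; each sp² =N– keeps its lone pair in-plane and puts one electron into the π system; the sulfur donates one lone pair from its p orbital — every position has a p orbital, so the cyclic π system is continuous.
π-electron count: 3 × 2 = 6 from the double-bond units + 2 from the S atom = 8.
8 = 4(2); a planar, fully conjugated 4n system is antiaromatic.

Antiaromatic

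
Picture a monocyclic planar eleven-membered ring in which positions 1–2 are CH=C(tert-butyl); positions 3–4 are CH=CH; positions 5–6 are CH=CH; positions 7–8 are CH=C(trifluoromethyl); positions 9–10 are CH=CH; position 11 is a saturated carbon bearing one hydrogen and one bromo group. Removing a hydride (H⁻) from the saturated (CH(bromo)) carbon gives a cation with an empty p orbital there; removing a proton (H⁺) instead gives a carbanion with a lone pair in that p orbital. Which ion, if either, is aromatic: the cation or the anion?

The cation

Both ions have a continuous loop of p orbitals — each ring atom is sp².
Cation: 5 × 2 + 0 = 10 π electrons → 4(2)+2, aromatic.
Anion: 5 × 2 + 2 = 12 π electrons → 4(3), antiaromatic.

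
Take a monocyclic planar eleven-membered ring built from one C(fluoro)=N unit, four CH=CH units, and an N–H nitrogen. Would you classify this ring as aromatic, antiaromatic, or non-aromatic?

Every ring atom contributes a p orbital perpendicular to the ring (each doubly-bonded ring atom is sp² with one p-orbital electron; each =N– nitrogen is pyridine-type (lone pair in the sp² plane, one electron in the p orbital); the pyrrole-type nitrogen donates its lone pair from the p orbital), so the π system is cyclic and fully conjugated.
Counting π electrons: 5 × 2 = 10 from the double-bond units + 2 from the NH atom = 12.
With 12 = 4·3 π electrons, Hückel's rule classifies the planar ring as antiaromatic.

Antiaromatic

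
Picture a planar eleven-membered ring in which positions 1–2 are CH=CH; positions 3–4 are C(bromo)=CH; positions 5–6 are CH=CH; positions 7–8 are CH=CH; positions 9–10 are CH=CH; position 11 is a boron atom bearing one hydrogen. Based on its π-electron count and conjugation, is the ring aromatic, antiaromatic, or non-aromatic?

Aromatic

Check conjugation: each doubly-bonded ring atom is sp² with one p-orbital electron; the boron has an empty p orbital — every position has a p orbital, so the cyclic π system is continuous.
Adding the contributions, 5 × 2 = 10 from the double-bond units + 0 from the BH atom = 10.
Since 10 = 4·2 + 2, the ring meets the 4n+2 criterion.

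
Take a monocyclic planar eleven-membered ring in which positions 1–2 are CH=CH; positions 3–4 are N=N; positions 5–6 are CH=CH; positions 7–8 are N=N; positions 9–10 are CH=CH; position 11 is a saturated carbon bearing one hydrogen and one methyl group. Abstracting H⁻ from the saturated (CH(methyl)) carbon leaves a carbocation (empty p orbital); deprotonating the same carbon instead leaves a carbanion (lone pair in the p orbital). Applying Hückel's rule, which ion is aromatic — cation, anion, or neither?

The cation

Both ions have a continuous loop of p orbitals — each ring atom is sp².
Cation: 5 × 2 + 0 = 10 π electrons → 4(2)+2, aromatic.
Anion: 5 × 2 + 2 = 12 π electrons → 4(3), antiaromatic.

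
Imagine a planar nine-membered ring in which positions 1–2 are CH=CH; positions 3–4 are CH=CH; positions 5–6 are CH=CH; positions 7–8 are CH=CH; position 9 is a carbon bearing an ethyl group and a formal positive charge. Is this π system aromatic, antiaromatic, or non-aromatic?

All ring atoms are sp² and supply a p orbital to the ring (each doubly-bonded ring atom is sp² with one p-orbital electron; the carbocation has an empty p orbital); the conjugation is uninterrupted.
Adding the contributions, 4 × 2 = 8 from the double-bond units + 0 from the C(ethyl)(+) atom = 8.
With 8 = 4·2 π electrons, Hückel's rule classifies the planar ring as antiaromatic.

Antiaromatic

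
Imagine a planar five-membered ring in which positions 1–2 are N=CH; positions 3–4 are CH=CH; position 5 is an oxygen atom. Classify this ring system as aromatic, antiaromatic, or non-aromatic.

Check conjugation: the double-bond atoms are sp², each contributing one p electron; the doubly-bonded nitrogens are pyridine-type — their lone pairs lie in the ring plane, leaving one electron in the p orbital; the oxygen donates one lone pair from its p orbital — every position has a p orbital, so the cyclic π system is continuous.
Adding the contributions, 2 × 2 = 4 from the double-bond units + 2 from the O atom = 6.
That gives a 4n+2 count (6, n = 1).

Aromatic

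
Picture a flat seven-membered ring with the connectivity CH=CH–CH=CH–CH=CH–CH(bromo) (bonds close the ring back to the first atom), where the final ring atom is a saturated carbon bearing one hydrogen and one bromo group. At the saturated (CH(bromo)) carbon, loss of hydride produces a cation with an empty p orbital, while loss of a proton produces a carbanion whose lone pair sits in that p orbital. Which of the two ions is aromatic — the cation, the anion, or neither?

The cation

Both ions have a continuous loop of p orbitals — each ring atom is sp².
Cation: 3 × 2 + 0 = 6 π electrons → 4(1)+2, aromatic.
Anion: 3 × 2 + 2 = 8 π electrons → 4(2), antiaromatic.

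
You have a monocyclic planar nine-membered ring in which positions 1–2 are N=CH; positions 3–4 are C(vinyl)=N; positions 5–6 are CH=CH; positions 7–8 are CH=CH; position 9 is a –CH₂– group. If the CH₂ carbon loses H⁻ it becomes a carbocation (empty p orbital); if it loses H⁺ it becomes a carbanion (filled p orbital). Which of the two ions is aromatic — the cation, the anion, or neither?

The anion

Both ions have a continuous loop of p orbitals — each ring atom is sp².
Cation: 4 × 2 + 0 = 8 π electrons → 4(2), antiaromatic.
Anion: 4 × 2 + 2 = 10 π electrons → 4(2)+2, aromatic.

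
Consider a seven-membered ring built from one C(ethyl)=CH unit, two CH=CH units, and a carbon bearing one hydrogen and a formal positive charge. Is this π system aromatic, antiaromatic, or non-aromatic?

The p orbitals form a continuous loop: the double-bond atoms are sp², each contributing one p electron; the carbocation has an empty p orbital. The ring is fully conjugated.
Tallying contributions gives 3 × 2 = 6 from the double-bond units + 0 from the CH(+) atom = 6.
That gives a 4n+2 count (6, n = 1).

Aromatic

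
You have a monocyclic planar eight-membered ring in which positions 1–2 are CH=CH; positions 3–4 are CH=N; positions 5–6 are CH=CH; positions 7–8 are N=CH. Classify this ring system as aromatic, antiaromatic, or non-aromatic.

The p orbitals form a continuous loop: each doubly-bonded ring atom is sp² with one p-orbital electron; each sp² =N– keeps its lone pair in-plane and puts one electron into the π system. The ring is fully conjugated.
Counting π electrons: 4 × 2 = 8 from the 4 double-bond units.
With 8 = 4·2 π electrons, Hückel's rule classifies the planar ring as antiaromatic.

Antiaromatic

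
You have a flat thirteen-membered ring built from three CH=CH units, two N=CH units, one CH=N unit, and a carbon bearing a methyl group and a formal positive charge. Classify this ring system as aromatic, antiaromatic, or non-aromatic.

Check conjugation: every atom in a ring double bond is sp² and brings one electron to the p orbital; each =N– nitrogen is pyridine-type (lone pair in the sp² plane, one electron in the p orbital); the carbocation has an empty p orbital — every position has a p orbital, so the cyclic π system is continuous.
Counting π electrons: 6 × 2 = 12 from the double-bond units + 0 from the C(methyl)(+) atom = 12.
A 4n π count (12, n = 3) in a planar conjugated ring means antiaromatic.

Antiaromatic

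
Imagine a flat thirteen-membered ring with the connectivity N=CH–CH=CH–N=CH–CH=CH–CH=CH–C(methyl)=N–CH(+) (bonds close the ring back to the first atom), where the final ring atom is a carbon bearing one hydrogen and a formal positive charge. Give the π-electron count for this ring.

12

All ring atoms are sp² and supply a p orbital to the ring (each doubly-bonded ring atom is sp² with one p-orbital electron; each sp² =N– keeps its lone pair in-plane and puts one electron into the π system; the carbocation has an empty p orbital); the conjugation is uninterrupted.
π-electron count: 6 × 2 = 12 from the double-bond units + 0 from the CH(+) atom = 12.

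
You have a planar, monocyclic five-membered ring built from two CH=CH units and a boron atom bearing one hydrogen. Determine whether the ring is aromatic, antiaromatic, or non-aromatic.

Antiaromatic

All ring atoms are sp² and supply a p orbital to the ring (each doubly-bonded ring atom is sp² with one p-orbital electron; the boron has an empty p orbital); the conjugation is uninterrupted.
Counting π electrons: 2 × 2 = 4 from the double-bond units + 0 from the BH atom = 4.
4 is a 4n count (n = 1), so the planar conjugated ring is antiaromatic.
(This ring is borole.)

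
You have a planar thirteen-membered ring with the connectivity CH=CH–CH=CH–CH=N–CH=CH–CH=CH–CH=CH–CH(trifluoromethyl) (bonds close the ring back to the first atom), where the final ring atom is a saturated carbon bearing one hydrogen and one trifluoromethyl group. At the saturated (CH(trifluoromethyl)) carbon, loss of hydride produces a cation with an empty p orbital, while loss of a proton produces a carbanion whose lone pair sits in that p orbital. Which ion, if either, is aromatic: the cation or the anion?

The anion

Both ions have a continuous loop of p orbitals — each ring atom is sp².
Cation: 6 × 2 + 0 = 12 π electrons → 4(3), antiaromatic.
Anion: 6 × 2 + 2 = 14 π electrons → 4(3)+2, aromatic.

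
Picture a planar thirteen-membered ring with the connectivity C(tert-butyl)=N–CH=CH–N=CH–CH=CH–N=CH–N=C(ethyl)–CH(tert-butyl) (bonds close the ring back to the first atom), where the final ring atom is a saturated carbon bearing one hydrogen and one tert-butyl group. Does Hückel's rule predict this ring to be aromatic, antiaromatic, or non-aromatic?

At the CH(tert-butyl) position, that saturated carbon is sp³ and has no p orbital in the ring π system; the ring's p-orbital overlap is broken there.
Without a continuous loop of overlapping p orbitals the Hückel electron count never comes into play.

Non-aromatic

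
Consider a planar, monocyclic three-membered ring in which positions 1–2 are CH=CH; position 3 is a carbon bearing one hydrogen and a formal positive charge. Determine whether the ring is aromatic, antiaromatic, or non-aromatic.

The p orbitals form a continuous loop: the double-bond atoms are sp², each contributing one p electron; the carbocation has an empty p orbital. The ring is fully conjugated.
Adding the contributions, 1 × 2 = 2 from the double-bond unit + 0 from the CH(+) atom = 2.
With 2 π electrons (n = 0), the Hückel 4n+2 condition holds.
(The species described is the cyclopropenyl cation.)

Aromatic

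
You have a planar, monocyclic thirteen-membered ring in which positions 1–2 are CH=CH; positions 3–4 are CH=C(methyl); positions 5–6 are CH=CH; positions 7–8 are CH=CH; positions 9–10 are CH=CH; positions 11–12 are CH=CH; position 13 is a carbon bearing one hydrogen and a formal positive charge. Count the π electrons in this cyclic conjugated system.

12

All ring atoms are sp² and supply a p orbital to the ring (the double-bond atoms are sp², each contributing one p electron; the carbocation has an empty p orbital); the conjugation is uninterrupted.
π-electron count: 6 × 2 = 12 from the double-bond units + 0 from the CH(+) atom = 12.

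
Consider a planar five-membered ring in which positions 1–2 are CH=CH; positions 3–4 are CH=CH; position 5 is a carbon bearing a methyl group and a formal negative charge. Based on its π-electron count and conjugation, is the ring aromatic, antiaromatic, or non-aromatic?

Aromatic

All ring atoms are sp² and supply a p orbital to the ring (every atom in a ring double bond is sp² and brings one electron to the p orbital; the carbanion's lone pair occupies the p orbital); the conjugation is uninterrupted.
Adding the contributions, 2 × 2 = 4 from the double-bond units + 2 from the C(methyl)(-) atom = 6.
With 6 π electrons (n = 1), the Hückel 4n+2 condition holds.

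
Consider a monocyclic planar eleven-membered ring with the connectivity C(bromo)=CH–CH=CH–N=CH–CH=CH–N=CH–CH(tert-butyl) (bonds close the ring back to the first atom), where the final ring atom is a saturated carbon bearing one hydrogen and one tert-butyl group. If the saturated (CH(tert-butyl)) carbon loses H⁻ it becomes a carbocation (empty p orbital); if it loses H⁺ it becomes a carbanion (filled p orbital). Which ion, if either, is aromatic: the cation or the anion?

The cation

In both ions every ring atom is sp² and contributes a p orbital, so both rings are fully conjugated.
Cation: 5 × 2 + 0 = 10 π electrons → 4(2)+2, aromatic.
Anion: 5 × 2 + 2 = 12 π electrons → 4(3), antiaromatic.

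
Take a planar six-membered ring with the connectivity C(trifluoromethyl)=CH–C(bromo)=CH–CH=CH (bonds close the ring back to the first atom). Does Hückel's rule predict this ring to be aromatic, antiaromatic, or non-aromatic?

Aromatic

The p orbitals form a continuous loop: every atom in a ring double bond is sp² and brings one electron to the p orbital. The ring is fully conjugated.
Counting π electrons: 3 × 2 = 6 from the 3 double-bond units.
Since 6 = 4·1 + 2, the ring meets the 4n+2 criterion.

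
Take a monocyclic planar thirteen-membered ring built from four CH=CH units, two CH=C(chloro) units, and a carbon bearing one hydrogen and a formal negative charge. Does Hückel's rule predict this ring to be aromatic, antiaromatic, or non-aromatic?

Aromatic

Check conjugation: the double-bond atoms are sp², each contributing one p electron; the carbanion's lone pair occupies the p orbital — every position has a p orbital, so the cyclic π system is continuous.
Tallying contributions gives 6 × 2 = 12 from the double-bond units + 2 from the CH(-) atom = 14.
Since 14 = 4·3 + 2, the ring meets the 4n+2 criterion.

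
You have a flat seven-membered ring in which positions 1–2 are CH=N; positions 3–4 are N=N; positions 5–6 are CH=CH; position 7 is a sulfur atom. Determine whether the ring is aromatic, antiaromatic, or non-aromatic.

Antiaromatic

Check conjugation: every atom in a ring double bond is sp² and brings one electron to the p orbital; the doubly-bonded nitrogens are pyridine-type — their lone pairs lie in the ring plane, leaving one electron in the p orbital; the sulfur donates one lone pair from its p orbital — every position has a p orbital, so the cyclic π system is continuous.
Counting π electrons: 3 × 2 = 6 from the double-bond units + 2 from the S atom = 8.
With 8 = 4·2 π electrons, Hückel's rule classifies the planar ring as antiaromatic.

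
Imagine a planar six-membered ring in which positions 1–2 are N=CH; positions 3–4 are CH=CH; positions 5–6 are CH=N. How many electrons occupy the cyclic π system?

6

Every ring atom contributes a p orbital perpendicular to the ring (every atom in a ring double bond is sp² and brings one electron to the p orbital; the doubly-bonded nitrogens are pyridine-type — their lone pairs lie in the ring plane, leaving one electron in the p orbital), so the π system is cyclic and fully conjugated.
Counting π electrons: 3 × 2 = 6 from the 3 double-bond units.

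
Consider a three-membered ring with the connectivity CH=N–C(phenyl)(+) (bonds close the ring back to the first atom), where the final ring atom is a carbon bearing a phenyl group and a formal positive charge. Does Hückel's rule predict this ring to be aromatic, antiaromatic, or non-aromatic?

All ring atoms are sp² and supply a p orbital to the ring (every atom in a ring double bond is sp² and brings one electron to the p orbital; the doubly-bonded nitrogens are pyridine-type — their lone pairs lie in the ring plane, leaving one electron in the p orbital; the carbocation has an empty p orbital); the conjugation is uninterrupted.
Counting π electrons: 1 × 2 = 2 from the double-bond unit + 0 from the C(phenyl)(+) atom = 2.
That gives a 4n+2 count (2, n = 0).

Aromatic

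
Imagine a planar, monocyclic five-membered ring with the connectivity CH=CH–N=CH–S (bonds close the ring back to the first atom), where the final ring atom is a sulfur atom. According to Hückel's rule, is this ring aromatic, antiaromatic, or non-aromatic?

Aromatic

The p orbitals form a continuous loop: each doubly-bonded ring atom is sp² with one p-orbital electron; each sp² =N– keeps its lone pair in-plane and puts one electron into the π system; the sulfur donates one lone pair from its p orbital. The ring is fully conjugated.
π-electron count: 2 × 2 = 4 from the double-bond units + 2 from the S atom = 6.
That gives a 4n+2 count (6, n = 1).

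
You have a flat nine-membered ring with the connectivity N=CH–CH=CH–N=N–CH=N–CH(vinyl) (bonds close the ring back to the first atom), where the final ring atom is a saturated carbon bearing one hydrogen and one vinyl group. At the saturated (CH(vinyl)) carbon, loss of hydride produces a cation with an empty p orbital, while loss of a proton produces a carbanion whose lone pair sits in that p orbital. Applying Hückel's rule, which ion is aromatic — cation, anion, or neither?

Both ions have a continuous loop of p orbitals — each ring atom is sp².
Cation: 4 × 2 + 0 = 8 π electrons → 4(2), antiaromatic.
Anion: 4 × 2 + 2 = 10 π electrons → 4(2)+2, aromatic.

The anion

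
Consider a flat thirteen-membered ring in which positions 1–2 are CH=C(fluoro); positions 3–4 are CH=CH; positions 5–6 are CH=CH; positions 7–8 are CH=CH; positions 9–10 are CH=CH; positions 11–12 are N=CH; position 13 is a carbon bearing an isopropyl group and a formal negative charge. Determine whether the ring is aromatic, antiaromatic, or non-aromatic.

Check conjugation: every atom in a ring double bond is sp² and brings one electron to the p orbital; each =N– nitrogen is pyridine-type (lone pair in the sp² plane, one electron in the p orbital); the carbanion's lone pair occupies the p orbital — every position has a p orbital, so the cyclic π system is continuous.
Counting π electrons: 6 × 2 = 12 from the double-bond units + 2 from the C(isopropyl)(-) atom = 14.
14 = 4(3) + 2, which satisfies Hückel's 4n+2 rule.

Aromatic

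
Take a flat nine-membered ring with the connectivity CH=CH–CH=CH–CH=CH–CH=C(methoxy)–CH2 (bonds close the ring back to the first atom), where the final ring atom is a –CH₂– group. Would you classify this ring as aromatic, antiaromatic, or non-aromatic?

The CH2 position has four σ bonds — the tetrahedral CH₂ carbon is sp³ and has no p orbital in the ring π system — so the cyclic conjugation is interrupted.
Without a continuous loop of overlapping p orbitals the Hückel electron count never comes into play.

Non-aromatic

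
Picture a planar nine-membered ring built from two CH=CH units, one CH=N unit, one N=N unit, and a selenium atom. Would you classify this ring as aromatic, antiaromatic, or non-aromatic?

Aromatic

Check conjugation: the double-bond atoms are sp², each contributing one p electron; each =N– nitrogen is pyridine-type (lone pair in the sp² plane, one electron in the p orbital); the selenium donates one lone pair from its p orbital — every position has a p orbital, so the cyclic π system is continuous.
Counting π electrons: 4 × 2 = 8 from the double-bond units + 2 from the Se atom = 10.
With 10 π electrons (n = 2), the Hückel 4n+2 condition holds.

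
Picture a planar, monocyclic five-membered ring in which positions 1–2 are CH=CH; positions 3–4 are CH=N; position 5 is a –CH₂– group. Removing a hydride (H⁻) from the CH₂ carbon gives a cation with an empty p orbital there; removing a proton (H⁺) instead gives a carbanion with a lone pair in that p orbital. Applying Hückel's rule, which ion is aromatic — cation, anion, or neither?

The anion

Once that carbon is sp², every ring atom has a p orbital and both ions are fully conjugated.
Cation: 2 × 2 + 0 = 4 π electrons → 4(1), antiaromatic.
Anion: 2 × 2 + 2 = 6 π electrons → 4(1)+2, aromatic.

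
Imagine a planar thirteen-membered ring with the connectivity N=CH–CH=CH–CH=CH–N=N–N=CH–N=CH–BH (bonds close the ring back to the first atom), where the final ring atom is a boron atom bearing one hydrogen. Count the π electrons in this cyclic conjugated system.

All ring atoms are sp² and supply a p orbital to the ring (each doubly-bonded ring atom is sp² with one p-orbital electron; each sp² =N– keeps its lone pair in-plane and puts one electron into the π system; the boron has an empty p orbital); the conjugation is uninterrupted.
π-electron count: 6 × 2 = 12 from the double-bond units + 0 from the BH atom = 12.

12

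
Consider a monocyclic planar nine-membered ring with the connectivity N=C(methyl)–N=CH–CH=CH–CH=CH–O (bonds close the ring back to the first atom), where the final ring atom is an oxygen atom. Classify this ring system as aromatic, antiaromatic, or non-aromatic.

All ring atoms are sp² and supply a p orbital to the ring (the double-bond atoms are sp², each contributing one p electron; the doubly-bonded nitrogens are pyridine-type — their lone pairs lie in the ring plane, leaving one electron in the p orbital; the oxygen donates one lone pair from its p orbital); the conjugation is uninterrupted.
Adding the contributions, 4 × 2 = 8 from the double-bond units + 2 from the O atom = 10.
That gives a 4n+2 count (10, n = 2).

Aromatic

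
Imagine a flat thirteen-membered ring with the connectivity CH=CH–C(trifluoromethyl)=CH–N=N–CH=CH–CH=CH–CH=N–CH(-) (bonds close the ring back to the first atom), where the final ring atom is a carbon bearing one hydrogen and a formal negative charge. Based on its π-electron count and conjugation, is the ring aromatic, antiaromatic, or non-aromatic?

Every ring atom contributes a p orbital perpendicular to the ring (the double-bond atoms are sp², each contributing one p electron; the doubly-bonded nitrogens are pyridine-type — their lone pairs lie in the ring plane, leaving one electron in the p orbital; the carbanion's lone pair occupies the p orbital), so the π system is cyclic and fully conjugated.
Counting π electrons: 6 × 2 = 12 from the double-bond units + 2 from the CH(-) atom = 14.
That gives a 4n+2 count (14, n = 3).

Aromatic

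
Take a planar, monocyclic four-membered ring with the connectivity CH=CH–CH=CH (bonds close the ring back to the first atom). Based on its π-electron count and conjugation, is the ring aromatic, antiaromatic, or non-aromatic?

Check conjugation: the double-bond atoms are sp², each contributing one p electron — every position has a p orbital, so the cyclic π system is continuous.
Tallying contributions gives 2 × 2 = 4 from the 2 double-bond units.
With 4 = 4·1 π electrons, Hückel's rule classifies the planar ring as antiaromatic.
This is cyclobutadiene.

Antiaromatic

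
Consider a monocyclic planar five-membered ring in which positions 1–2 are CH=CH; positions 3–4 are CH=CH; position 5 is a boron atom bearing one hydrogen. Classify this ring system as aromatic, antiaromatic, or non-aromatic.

Antiaromatic

The p orbitals form a continuous loop: the double-bond atoms are sp², each contributing one p electron; the boron has an empty p orbital. The ring is fully conjugated.
Counting π electrons: 2 × 2 = 4 from the double-bond units + 0 from the BH atom = 4.
With 4 = 4·1 π electrons, Hückel's rule classifies the planar ring as antiaromatic.
This is borole.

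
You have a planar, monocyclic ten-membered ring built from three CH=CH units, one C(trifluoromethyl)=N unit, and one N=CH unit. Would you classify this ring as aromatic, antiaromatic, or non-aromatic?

All ring atoms are sp² and supply a p orbital to the ring (the double-bond atoms are sp², each contributing one p electron; each =N– nitrogen is pyridine-type (lone pair in the sp² plane, one electron in the p orbital)); the conjugation is uninterrupted.
Adding the contributions, 5 × 2 = 10 from the 5 double-bond units.
Since 10 = 4·2 + 2, the ring meets the 4n+2 criterion.

Aromatic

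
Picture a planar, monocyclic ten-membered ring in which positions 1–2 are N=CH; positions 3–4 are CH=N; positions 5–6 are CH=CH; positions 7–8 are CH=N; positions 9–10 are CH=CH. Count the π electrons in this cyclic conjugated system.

Check conjugation: the double-bond atoms are sp², each contributing one p electron; each sp² =N– keeps its lone pair in-plane and puts one electron into the π system — every position has a p orbital, so the cyclic π system is continuous.
Adding the contributions, 5 × 2 = 10 from the 5 double-bond units.

10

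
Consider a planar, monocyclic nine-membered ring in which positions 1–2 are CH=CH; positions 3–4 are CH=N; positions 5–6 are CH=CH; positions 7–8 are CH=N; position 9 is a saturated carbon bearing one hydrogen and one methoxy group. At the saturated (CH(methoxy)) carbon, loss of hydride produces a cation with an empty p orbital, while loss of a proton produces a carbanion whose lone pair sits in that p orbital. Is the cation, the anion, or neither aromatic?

Both ions have a continuous loop of p orbitals — each ring atom is sp².
Cation: 4 × 2 + 0 = 8 π electrons → 4(2), antiaromatic.
Anion: 4 × 2 + 2 = 10 π electrons → 4(2)+2, aromatic.

The anion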